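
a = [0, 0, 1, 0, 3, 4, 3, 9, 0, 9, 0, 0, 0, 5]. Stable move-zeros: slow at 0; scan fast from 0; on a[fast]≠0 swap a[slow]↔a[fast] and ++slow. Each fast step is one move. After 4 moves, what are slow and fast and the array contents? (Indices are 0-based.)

slow=0 fast=0: a[fast]=0, fast++
slow=0 fast=1: a[fast]=0, fast++
slow=0 fast=2: a[fast]=1≠0 swap→a[0]=1, slow++,fast++
slow=1 fast=3: a[fast]=0, fast++

slow=1, fast=4, a=[1, 0, 0, 0, 3, 4, 3, 9, 0, 9, 0, 0, 0, 5]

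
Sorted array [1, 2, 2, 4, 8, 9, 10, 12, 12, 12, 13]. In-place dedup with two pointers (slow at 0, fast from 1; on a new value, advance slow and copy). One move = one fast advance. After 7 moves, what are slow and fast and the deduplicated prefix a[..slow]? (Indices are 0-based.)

slow=6, fast=8, prefix=[1, 2, 4, 8, 9, 10, 12]

(s=0,f=1) a[fast]=2≠a[slow]=1 write a[1]=2 → slow++,fast++
(s=1,f=2) a[fast]=2=a[slow] dup → fast++
(s=1,f=3) a[fast]=4≠a[slow]=2 write a[2]=4 → slow++,fast++
(s=2,f=4) a[fast]=8≠a[slow]=4 write a[3]=8 → slow++,fast++
(s=3,f=5) a[fast]=9≠a[slow]=8 write a[4]=9 → slow++,fast++
(s=4,f=6) a[fast]=10≠a[slow]=9 write a[5]=10 → slow++,fast++
(s=5,f=7) a[fast]=12≠a[slow]=10 write a[6]=12 → slow++,fast++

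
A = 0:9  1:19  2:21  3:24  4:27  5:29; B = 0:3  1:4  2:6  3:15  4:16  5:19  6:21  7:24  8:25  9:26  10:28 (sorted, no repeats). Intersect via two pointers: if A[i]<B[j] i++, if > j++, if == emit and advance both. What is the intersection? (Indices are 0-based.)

i=0 j=0: 9>3, j++
i=0 j=1: 9>4, j++
i=0 j=2: 9>6, j++
i=0 j=3: 9<15, i++
i=1 j=3: 19>15, j++
i=1 j=4: 19>16, j++
i=1 j=5: 19==19 emit, i++,j++
i=2 j=6: 21==21 emit, i++,j++
i=3 j=7: 24==24 emit, i++,j++
i=4 j=8: 27>25, j++
i=4 j=9: 27>26, j++
i=4 j=10: 27<28, i++
i=5 j=10: 29>28, j++

intersection = [19, 21, 24]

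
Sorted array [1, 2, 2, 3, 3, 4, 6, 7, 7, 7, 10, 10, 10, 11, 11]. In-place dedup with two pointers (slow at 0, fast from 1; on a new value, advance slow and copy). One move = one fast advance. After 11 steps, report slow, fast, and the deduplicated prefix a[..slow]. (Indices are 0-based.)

slow=6, fast=12, prefix=[1, 2, 3, 4, 6, 7, 10]

slow=0 fast=1: a[fast]=2≠a[slow]=1 write a[1]=2, slow++,fast++
slow=1 fast=2: a[fast]=2=a[slow] dup, fast++
slow=1 fast=3: a[fast]=3≠a[slow]=2 write a[2]=3, slow++,fast++
slow=2 fast=4: a[fast]=3=a[slow] dup, fast++
slow=2 fast=5: a[fast]=4≠a[slow]=3 write a[3]=4, slow++,fast++
slow=3 fast=6: a[fast]=6≠a[slow]=4 write a[4]=6, slow++,fast++
slow=4 fast=7: a[fast]=7≠a[slow]=6 write a[5]=7, slow++,fast++
slow=5 fast=8: a[fast]=7=a[slow] dup, fast++
slow=5 fast=9: a[fast]=7=a[slow] dup, fast++
slow=5 fast=10: a[fast]=10≠a[slow]=7 write a[6]=10, slow++,fast++
slow=6 fast=11: a[fast]=10=a[slow] dup, fast++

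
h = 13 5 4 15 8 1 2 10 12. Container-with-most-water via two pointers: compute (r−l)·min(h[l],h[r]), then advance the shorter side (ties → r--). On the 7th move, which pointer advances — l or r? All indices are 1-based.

l

[1,9] min(13,12)*8=96 best=96 * → r--
[1,8] min(13,10)*7=70 best=96 → r--
[1,7] min(13,2)*6=12 best=96 → r--
[1,6] min(13,1)*5=5 best=96 → r--
[1,5] min(13,8)*4=32 best=96 → r--
[1,4] min(13,15)*3=39 best=96 → l++
[2,4] min(5,15)*2=10 best=96 → l++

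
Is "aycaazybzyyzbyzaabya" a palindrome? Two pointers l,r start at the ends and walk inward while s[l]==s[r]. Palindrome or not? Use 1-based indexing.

not a palindrome (mismatch at 3,18)

[1,20] 'a'=='a' → l++,r--
[2,19] 'y'=='y' → l++,r--
[3,18] 'c'!='b' → stop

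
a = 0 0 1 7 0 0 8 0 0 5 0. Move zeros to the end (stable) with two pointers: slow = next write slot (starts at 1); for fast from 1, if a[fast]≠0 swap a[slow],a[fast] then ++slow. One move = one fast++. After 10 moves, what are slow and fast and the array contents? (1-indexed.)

slow=5, fast=11, a=[1, 7, 8, 5, 0, 0, 0, 0, 0, 0, 0]

(s=1,f=1) a[fast]=0 → fast++
(s=1,f=2) a[fast]=0 → fast++
(s=1,f=3) a[fast]=1≠0 swap→a[1]=1 → slow++,fast++
(s=2,f=4) a[fast]=7≠0 swap→a[2]=7 → slow++,fast++
(s=3,f=5) a[fast]=0 → fast++
(s=3,f=6) a[fast]=0 → fast++
(s=3,f=7) a[fast]=8≠0 swap→a[3]=8 → slow++,fast++
(s=4,f=8) a[fast]=0 → fast++
(s=4,f=9) a[fast]=0 → fast++
(s=4,f=10) a[fast]=5≠0 swap→a[4]=5 → slow++,fast++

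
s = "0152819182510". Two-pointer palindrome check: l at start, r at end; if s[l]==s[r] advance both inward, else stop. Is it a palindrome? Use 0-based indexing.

l=0 r=12: '0'=='0', l++,r--
l=1 r=11: '1'=='1', l++,r--
l=2 r=10: '5'=='5', l++,r--
l=3 r=9: '2'=='2', l++,r--
l=4 r=8: '8'=='8', l++,r--
l=5 r=7: '1'=='1', l++,r--

palindrome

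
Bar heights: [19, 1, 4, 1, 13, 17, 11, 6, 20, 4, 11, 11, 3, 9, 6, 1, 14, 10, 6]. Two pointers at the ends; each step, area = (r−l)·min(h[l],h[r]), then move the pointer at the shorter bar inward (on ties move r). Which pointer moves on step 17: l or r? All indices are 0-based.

l

[0,18] min(19,6)*18=108 best=108 * → r--
[0,17] min(19,10)*17=170 best=170 * → r--
[0,16] min(19,14)*16=224 best=224 * → r--
[0,15] min(19,1)*15=15 best=224 → r--
[0,14] min(19,6)*14=84 best=224 → r--
[0,13] min(19,9)*13=117 best=224 → r--
[0,12] min(19,3)*12=36 best=224 → r--
[0,11] min(19,11)*11=121 best=224 → r--
[0,10] min(19,11)*10=110 best=224 → r--
[0,9] min(19,4)*9=36 best=224 → r--
[0,8] min(19,20)*8=152 best=224 → l++
[1,8] min(1,20)*7=7 best=224 → l++
[2,8] min(4,20)*6=24 best=224 → l++
[3,8] min(1,20)*5=5 best=224 → l++
[4,8] min(13,20)*4=52 best=224 → l++
[5,8] min(17,20)*3=51 best=224 → l++
[6,8] min(11,20)*2=22 best=224 → l++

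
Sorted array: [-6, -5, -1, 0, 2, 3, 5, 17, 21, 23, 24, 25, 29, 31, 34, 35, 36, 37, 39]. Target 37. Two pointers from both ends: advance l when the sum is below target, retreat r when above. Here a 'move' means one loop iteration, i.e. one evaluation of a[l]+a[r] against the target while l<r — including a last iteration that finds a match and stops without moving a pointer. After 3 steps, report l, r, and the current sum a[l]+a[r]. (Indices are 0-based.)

l=0 r=18: -6+39=33 <37, l++
l=1 r=18: -5+39=34 <37, l++
l=2 r=18: -1+39=38 >37, r--

l=2, r=17, sum=36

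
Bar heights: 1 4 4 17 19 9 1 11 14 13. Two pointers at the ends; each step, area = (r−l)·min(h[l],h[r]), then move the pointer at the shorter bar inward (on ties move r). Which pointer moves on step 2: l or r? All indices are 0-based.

l=0 r=9: min(1,13)*9=9 best=9 *, l++
l=1 r=9: min(4,13)*8=32 best=32 *, l++

l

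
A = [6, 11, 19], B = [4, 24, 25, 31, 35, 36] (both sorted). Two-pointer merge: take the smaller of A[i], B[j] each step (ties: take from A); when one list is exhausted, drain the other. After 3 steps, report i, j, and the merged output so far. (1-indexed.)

[i=1,j=1] A[i]=6>B[j]=4 take 4 → j++
[i=1,j=2] A[i]=6<=B[j]=24 take 6 → i++
[i=2,j=2] A[i]=11<=B[j]=24 take 11 → i++

i=3, j=2, merged so far=[4, 6, 11]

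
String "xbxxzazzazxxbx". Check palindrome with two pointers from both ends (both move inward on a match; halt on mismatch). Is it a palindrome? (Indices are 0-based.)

l=0 r=13: 'x'=='x', l++,r--
l=1 r=12: 'b'=='b', l++,r--
l=2 r=11: 'x'=='x', l++,r--
l=3 r=10: 'x'=='x', l++,r--
l=4 r=9: 'z'=='z', l++,r--
l=5 r=8: 'a'=='a', l++,r--
l=6 r=7: 'z'=='z', l++,r--

palindrome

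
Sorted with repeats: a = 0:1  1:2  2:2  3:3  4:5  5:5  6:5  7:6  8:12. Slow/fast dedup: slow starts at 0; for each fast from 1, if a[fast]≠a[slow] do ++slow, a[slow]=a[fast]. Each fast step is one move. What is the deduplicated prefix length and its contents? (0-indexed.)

length 6; prefix = [1, 2, 3, 5, 6, 12]

slow=0 fast=1: a[fast]=2≠a[slow]=1 write a[1]=2, slow++,fast++
slow=1 fast=2: a[fast]=2=a[slow] dup, fast++
slow=1 fast=3: a[fast]=3≠a[slow]=2 write a[2]=3, slow++,fast++
slow=2 fast=4: a[fast]=5≠a[slow]=3 write a[3]=5, slow++,fast++
slow=3 fast=5: a[fast]=5=a[slow] dup, fast++
slow=3 fast=6: a[fast]=5=a[slow] dup, fast++
slow=3 fast=7: a[fast]=6≠a[slow]=5 write a[4]=6, slow++,fast++
slow=4 fast=8: a[fast]=12≠a[slow]=6 write a[5]=12, slow++,fast++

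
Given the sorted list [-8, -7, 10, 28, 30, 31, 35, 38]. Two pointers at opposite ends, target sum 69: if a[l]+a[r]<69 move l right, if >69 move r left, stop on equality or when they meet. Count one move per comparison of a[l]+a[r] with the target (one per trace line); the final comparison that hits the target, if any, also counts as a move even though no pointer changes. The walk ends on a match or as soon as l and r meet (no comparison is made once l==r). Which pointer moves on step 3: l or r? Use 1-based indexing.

l

l=1 r=8: -8+38=30 <69, l++
l=2 r=8: -7+38=31 <69, l++
l=3 r=8: 10+38=48 <69, l++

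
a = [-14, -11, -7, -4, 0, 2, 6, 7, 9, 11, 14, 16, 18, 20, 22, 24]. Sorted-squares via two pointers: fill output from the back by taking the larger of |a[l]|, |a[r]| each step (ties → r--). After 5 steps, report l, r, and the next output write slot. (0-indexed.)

[0,15] |-14|<=|24| out[15]=576 → r--
[0,14] |-14|<=|22| out[14]=484 → r--
[0,13] |-14|<=|20| out[13]=400 → r--
[0,12] |-14|<=|18| out[12]=324 → r--
[0,11] |-14|<=|16| out[11]=256 → r--

l=0, r=10, next write slot=10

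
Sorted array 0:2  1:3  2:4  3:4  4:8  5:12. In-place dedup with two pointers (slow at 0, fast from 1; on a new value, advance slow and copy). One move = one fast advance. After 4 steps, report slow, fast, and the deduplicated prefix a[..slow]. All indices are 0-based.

slow=3, fast=5, prefix=[2, 3, 4, 8]

(s=0,f=1) a[fast]=3≠a[slow]=2 write a[1]=3 → slow++,fast++
(s=1,f=2) a[fast]=4≠a[slow]=3 write a[2]=4 → slow++,fast++
(s=2,f=3) a[fast]=4=a[slow] dup → fast++
(s=2,f=4) a[fast]=8≠a[slow]=4 write a[3]=8 → slow++,fast++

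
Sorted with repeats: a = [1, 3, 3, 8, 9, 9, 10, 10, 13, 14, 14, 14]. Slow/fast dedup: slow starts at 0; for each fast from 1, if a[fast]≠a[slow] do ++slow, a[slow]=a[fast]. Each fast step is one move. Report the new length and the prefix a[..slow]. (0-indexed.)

length 7; prefix = [1, 3, 8, 9, 10, 13, 14]

(s=0,f=1) a[fast]=3≠a[slow]=1 write a[1]=3 → slow++,fast++
(s=1,f=2) a[fast]=3=a[slow] dup → fast++
(s=1,f=3) a[fast]=8≠a[slow]=3 write a[2]=8 → slow++,fast++
(s=2,f=4) a[fast]=9≠a[slow]=8 write a[3]=9 → slow++,fast++
(s=3,f=5) a[fast]=9=a[slow] dup → fast++
(s=3,f=6) a[fast]=10≠a[slow]=9 write a[4]=10 → slow++,fast++
(s=4,f=7) a[fast]=10=a[slow] dup → fast++
(s=4,f=8) a[fast]=13≠a[slow]=10 write a[5]=13 → slow++,fast++
(s=5,f=9) a[fast]=14≠a[slow]=13 write a[6]=14 → slow++,fast++
(s=6,f=10) a[fast]=14=a[slow] dup → fast++
(s=6,f=11) a[fast]=14=a[slow] dup → fast++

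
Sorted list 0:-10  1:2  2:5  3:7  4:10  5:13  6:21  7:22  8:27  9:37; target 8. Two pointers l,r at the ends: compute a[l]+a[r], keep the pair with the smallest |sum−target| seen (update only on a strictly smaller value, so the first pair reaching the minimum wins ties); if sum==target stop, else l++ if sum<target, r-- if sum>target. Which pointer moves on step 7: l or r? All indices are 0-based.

r

[0,9] -10+37=27 d=19 * → r--
[0,8] -10+27=17 d=9 * → r--
[0,7] -10+22=12 d=4 * → r--
[0,6] -10+21=11 d=3 * → r--
[0,5] -10+13=3 d=5 → l++
[1,5] 2+13=15 d=7 → r--
[1,4] 2+10=12 d=4 → r--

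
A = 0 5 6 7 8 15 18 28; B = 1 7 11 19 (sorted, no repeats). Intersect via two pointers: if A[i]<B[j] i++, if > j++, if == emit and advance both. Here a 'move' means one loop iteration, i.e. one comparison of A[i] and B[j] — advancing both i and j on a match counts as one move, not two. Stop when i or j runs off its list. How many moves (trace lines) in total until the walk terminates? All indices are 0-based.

i=0 j=0: 0<1, i++
i=1 j=0: 5>1, j++
i=1 j=1: 5<7, i++
i=2 j=1: 6<7, i++
i=3 j=1: 7==7 emit, i++,j++
i=4 j=2: 8<11, i++
i=5 j=2: 15>11, j++
i=5 j=3: 15<19, i++
i=6 j=3: 18<19, i++
i=7 j=3: 28>19, j++

10 moves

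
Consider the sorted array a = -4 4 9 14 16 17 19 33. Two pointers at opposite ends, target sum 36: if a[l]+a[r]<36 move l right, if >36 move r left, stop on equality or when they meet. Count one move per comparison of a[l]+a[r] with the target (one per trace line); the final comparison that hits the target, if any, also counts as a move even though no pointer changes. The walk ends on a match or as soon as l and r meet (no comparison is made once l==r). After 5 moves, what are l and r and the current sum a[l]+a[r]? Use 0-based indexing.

l=4, r=6, sum=35

[0,7] -4+33=29 <36 → l++
[1,7] 4+33=37 >36 → r--
[1,6] 4+19=23 <36 → l++
[2,6] 9+19=28 <36 → l++
[3,6] 14+19=33 <36 → l++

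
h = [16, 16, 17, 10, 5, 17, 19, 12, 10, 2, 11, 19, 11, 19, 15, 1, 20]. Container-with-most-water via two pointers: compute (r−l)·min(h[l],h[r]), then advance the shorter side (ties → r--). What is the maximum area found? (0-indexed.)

[0,16] min(16,20)*16=256 best=256 * → l++
[1,16] min(16,20)*15=240 best=256 → l++
[2,16] min(17,20)*14=238 best=256 → l++
[3,16] min(10,20)*13=130 best=256 → l++
[4,16] min(5,20)*12=60 best=256 → l++
[5,16] min(17,20)*11=187 best=256 → l++
[6,16] min(19,20)*10=190 best=256 → l++
[7,16] min(12,20)*9=108 best=256 → l++
[8,16] min(10,20)*8=80 best=256 → l++
[9,16] min(2,20)*7=14 best=256 → l++
[10,16] min(11,20)*6=66 best=256 → l++
[11,16] min(19,20)*5=95 best=256 → l++
[12,16] min(11,20)*4=44 best=256 → l++
[13,16] min(19,20)*3=57 best=256 → l++
[14,16] min(15,20)*2=30 best=256 → l++
[15,16] min(1,20)*1=1 best=256 → l++

max area = 256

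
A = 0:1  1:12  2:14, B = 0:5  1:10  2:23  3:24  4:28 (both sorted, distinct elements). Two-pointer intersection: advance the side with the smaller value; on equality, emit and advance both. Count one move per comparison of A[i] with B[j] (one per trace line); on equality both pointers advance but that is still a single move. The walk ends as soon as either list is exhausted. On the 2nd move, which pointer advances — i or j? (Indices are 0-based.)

i=0 j=0: 1<5, i++
i=1 j=0: 12>5, j++

j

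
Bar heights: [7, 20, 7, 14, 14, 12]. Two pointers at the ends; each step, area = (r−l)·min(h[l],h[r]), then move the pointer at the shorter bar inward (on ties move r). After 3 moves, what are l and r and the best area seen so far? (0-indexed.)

l=1, r=3, best area=48

[0,5] min(7,12)*5=35 best=35 * → l++
[1,5] min(20,12)*4=48 best=48 * → r--
[1,4] min(20,14)*3=42 best=48 → r--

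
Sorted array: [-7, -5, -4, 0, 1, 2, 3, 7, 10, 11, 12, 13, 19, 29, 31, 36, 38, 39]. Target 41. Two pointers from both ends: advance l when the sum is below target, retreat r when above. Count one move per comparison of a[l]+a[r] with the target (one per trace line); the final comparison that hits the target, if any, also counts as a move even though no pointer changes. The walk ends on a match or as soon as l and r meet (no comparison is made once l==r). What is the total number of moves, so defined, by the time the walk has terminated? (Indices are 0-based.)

l=0 r=17: -7+39=32 <41, l++
l=1 r=17: -5+39=34 <41, l++
l=2 r=17: -4+39=35 <41, l++
l=3 r=17: 0+39=39 <41, l++
l=4 r=17: 1+39=40 <41, l++
l=5 r=17: 2+39=41, found

6 moves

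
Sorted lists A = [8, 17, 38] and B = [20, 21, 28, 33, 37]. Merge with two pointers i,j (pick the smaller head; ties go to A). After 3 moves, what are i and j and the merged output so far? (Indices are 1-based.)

[i=1,j=1] A[i]=8<=B[j]=20 take 8 → i++
[i=2,j=1] A[i]=17<=B[j]=20 take 17 → i++
[i=3,j=1] A[i]=38>B[j]=20 take 20 → j++

i=3, j=2, merged so far=[8, 17, 20]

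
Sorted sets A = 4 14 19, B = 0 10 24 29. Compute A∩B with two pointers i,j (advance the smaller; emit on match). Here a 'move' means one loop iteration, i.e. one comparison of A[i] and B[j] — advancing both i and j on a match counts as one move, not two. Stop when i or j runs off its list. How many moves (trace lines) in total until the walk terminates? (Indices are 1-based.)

[i=1,j=1] 4>0 → j++
[i=1,j=2] 4<10 → i++
[i=2,j=2] 14>10 → j++
[i=2,j=3] 14<24 → i++
[i=3,j=3] 19<24 → i++

5 moves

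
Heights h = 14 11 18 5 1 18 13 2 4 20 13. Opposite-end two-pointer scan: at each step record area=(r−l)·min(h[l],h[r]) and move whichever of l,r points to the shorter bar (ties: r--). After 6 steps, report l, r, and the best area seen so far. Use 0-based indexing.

l=5, r=9, best area=130

[0,10] min(14,13)*10=130 best=130 * → r--
[0,9] min(14,20)*9=126 best=130 → l++
[1,9] min(11,20)*8=88 best=130 → l++
[2,9] min(18,20)*7=126 best=130 → l++
[3,9] min(5,20)*6=30 best=130 → l++
[4,9] min(1,20)*5=5 best=130 → l++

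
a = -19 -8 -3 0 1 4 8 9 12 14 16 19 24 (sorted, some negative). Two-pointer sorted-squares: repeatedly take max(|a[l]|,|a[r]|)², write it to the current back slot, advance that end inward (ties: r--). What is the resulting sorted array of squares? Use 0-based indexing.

[0, 1, 9, 16, 64, 64, 81, 144, 196, 256, 361, 361, 576]

l=0 r=12: |-19|<=|24| out[12]=576, r--
l=0 r=11: |-19|<=|19| out[11]=361, r--
l=0 r=10: |-19|>|16| out[10]=361, l++
l=1 r=10: |-8|<=|16| out[9]=256, r--
l=1 r=9: |-8|<=|14| out[8]=196, r--
l=1 r=8: |-8|<=|12| out[7]=144, r--
l=1 r=7: |-8|<=|9| out[6]=81, r--
l=1 r=6: |-8|<=|8| out[5]=64, r--
l=1 r=5: |-8|>|4| out[4]=64, l++
l=2 r=5: |-3|<=|4| out[3]=16, r--
l=2 r=4: |-3|>|1| out[2]=9, l++
l=3 r=4: |0|<=|1| out[1]=1, r--
l=3 r=3: |0|<=|0| out[0]=0, r--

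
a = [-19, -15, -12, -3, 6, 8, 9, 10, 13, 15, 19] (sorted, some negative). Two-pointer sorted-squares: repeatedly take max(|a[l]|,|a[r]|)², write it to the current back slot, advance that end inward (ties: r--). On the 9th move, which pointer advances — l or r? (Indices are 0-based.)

l=0 r=10: |-19|<=|19| out[10]=361, r--
l=0 r=9: |-19|>|15| out[9]=361, l++
l=1 r=9: |-15|<=|15| out[8]=225, r--
l=1 r=8: |-15|>|13| out[7]=225, l++
l=2 r=8: |-12|<=|13| out[6]=169, r--
l=2 r=7: |-12|>|10| out[5]=144, l++
l=3 r=7: |-3|<=|10| out[4]=100, r--
l=3 r=6: |-3|<=|9| out[3]=81, r--
l=3 r=5: |-3|<=|8| out[2]=64, r--

r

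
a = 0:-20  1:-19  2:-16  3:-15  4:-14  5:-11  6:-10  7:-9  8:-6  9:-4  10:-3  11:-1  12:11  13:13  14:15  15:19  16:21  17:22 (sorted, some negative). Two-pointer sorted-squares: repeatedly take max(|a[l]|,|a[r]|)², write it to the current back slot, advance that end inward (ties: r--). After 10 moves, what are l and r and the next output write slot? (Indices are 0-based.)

l=5, r=12, next write slot=7

[0,17] |-20|<=|22| out[17]=484 → r--
[0,16] |-20|<=|21| out[16]=441 → r--
[0,15] |-20|>|19| out[15]=400 → l++
[1,15] |-19|<=|19| out[14]=361 → r--
[1,14] |-19|>|15| out[13]=361 → l++
[2,14] |-16|>|15| out[12]=256 → l++
[3,14] |-15|<=|15| out[11]=225 → r--
[3,13] |-15|>|13| out[10]=225 → l++
[4,13] |-14|>|13| out[9]=196 → l++
[5,13] |-11|<=|13| out[8]=169 → r--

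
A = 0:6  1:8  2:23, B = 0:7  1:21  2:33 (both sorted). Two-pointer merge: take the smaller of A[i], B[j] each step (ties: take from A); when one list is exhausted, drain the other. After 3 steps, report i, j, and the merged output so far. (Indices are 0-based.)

i=0 j=0: A[i]=6<=B[j]=7 take 6, i++
i=1 j=0: A[i]=8>B[j]=7 take 7, j++
i=1 j=1: A[i]=8<=B[j]=21 take 8, i++

i=2, j=1, merged so far=[6, 7, 8]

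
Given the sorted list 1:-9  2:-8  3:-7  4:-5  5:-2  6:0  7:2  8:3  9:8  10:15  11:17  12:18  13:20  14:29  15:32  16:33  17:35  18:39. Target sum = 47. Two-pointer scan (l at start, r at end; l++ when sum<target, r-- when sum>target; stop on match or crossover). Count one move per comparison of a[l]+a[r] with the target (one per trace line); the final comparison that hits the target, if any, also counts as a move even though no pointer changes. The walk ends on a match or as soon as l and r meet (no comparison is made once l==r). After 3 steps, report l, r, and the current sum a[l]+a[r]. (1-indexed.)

l=4, r=18, sum=34

[1,18] -9+39=30 <47 → l++
[2,18] -8+39=31 <47 → l++
[3,18] -7+39=32 <47 → l++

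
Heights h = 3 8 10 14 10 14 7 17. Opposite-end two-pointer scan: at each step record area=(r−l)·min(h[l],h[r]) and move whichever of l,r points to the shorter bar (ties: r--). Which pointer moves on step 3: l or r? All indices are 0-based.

l

l=0 r=7: min(3,17)*7=21 best=21 *, l++
l=1 r=7: min(8,17)*6=48 best=48 *, l++
l=2 r=7: min(10,17)*5=50 best=50 *, l++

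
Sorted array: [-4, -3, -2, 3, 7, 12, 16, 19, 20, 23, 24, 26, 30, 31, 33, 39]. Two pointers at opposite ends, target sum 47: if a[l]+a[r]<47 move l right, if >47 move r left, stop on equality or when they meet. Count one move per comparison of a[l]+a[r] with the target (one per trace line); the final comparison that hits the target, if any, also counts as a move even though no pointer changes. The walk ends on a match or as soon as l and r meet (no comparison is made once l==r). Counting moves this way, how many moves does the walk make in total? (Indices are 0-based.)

9 moves

[0,15] -4+39=35 <47 → l++
[1,15] -3+39=36 <47 → l++
[2,15] -2+39=37 <47 → l++
[3,15] 3+39=42 <47 → l++
[4,15] 7+39=46 <47 → l++
[5,15] 12+39=51 >47 → r--
[5,14] 12+33=45 <47 → l++
[6,14] 16+33=49 >47 → r--
[6,13] 16+31=47 → found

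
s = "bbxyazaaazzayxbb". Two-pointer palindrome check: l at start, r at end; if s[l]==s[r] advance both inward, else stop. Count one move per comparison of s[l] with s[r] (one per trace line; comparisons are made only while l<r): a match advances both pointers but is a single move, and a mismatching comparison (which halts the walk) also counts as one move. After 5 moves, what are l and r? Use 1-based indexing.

l=1 r=16: 'b'=='b', l++,r--
l=2 r=15: 'b'=='b', l++,r--
l=3 r=14: 'x'=='x', l++,r--
l=4 r=13: 'y'=='y', l++,r--
l=5 r=12: 'a'=='a', l++,r--

l=6, r=11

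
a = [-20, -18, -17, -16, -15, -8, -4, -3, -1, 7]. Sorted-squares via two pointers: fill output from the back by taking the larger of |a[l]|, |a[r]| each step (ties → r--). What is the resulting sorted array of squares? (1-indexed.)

l=1 r=10: |-20|>|7| out[10]=400, l++
l=2 r=10: |-18|>|7| out[9]=324, l++
l=3 r=10: |-17|>|7| out[8]=289, l++
l=4 r=10: |-16|>|7| out[7]=256, l++
l=5 r=10: |-15|>|7| out[6]=225, l++
l=6 r=10: |-8|>|7| out[5]=64, l++
l=7 r=10: |-4|<=|7| out[4]=49, r--
l=7 r=9: |-4|>|-1| out[3]=16, l++
l=8 r=9: |-3|>|-1| out[2]=9, l++
l=9 r=9: |-1|<=|-1| out[1]=1, r--

[1, 9, 16, 49, 64, 225, 256, 289, 324, 400]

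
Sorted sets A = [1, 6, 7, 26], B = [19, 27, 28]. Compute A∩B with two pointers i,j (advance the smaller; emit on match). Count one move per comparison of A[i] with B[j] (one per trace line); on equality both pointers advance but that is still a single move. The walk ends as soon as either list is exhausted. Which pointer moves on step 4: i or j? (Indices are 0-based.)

j

[i=0,j=0] 1<19 → i++
[i=1,j=0] 6<19 → i++
[i=2,j=0] 7<19 → i++
[i=3,j=0] 26>19 → j++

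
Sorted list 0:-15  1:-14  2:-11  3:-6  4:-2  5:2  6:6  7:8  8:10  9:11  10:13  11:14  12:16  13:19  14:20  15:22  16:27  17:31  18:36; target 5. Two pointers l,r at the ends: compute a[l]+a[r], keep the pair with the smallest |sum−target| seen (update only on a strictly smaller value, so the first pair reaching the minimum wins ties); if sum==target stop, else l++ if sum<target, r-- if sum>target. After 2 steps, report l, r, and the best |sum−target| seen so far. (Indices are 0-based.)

l=0, r=16, best |Δ|=11

l=0 r=18: -15+36=21 d=16 *, r--
l=0 r=17: -15+31=16 d=11 *, r--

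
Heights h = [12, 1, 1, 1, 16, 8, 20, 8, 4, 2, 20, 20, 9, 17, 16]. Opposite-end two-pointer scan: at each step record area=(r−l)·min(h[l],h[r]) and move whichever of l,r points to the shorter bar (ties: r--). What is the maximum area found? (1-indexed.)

l=1 r=15: min(12,16)*14=168 best=168 *, l++
l=2 r=15: min(1,16)*13=13 best=168, l++
l=3 r=15: min(1,16)*12=12 best=168, l++
l=4 r=15: min(1,16)*11=11 best=168, l++
l=5 r=15: min(16,16)*10=160 best=168, r--
l=5 r=14: min(16,17)*9=144 best=168, l++
l=6 r=14: min(8,17)*8=64 best=168, l++
l=7 r=14: min(20,17)*7=119 best=168, r--
l=7 r=13: min(20,9)*6=54 best=168, r--
l=7 r=12: min(20,20)*5=100 best=168, r--
l=7 r=11: min(20,20)*4=80 best=168, r--
l=7 r=10: min(20,2)*3=6 best=168, r--
l=7 r=9: min(20,4)*2=8 best=168, r--
l=7 r=8: min(20,8)*1=8 best=168, r--

max area = 168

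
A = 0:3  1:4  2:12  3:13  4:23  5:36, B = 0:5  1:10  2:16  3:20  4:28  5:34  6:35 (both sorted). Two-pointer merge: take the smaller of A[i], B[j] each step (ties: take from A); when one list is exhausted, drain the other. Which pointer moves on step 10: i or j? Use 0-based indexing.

i=0 j=0: A[i]=3<=B[j]=5 take 3, i++
i=1 j=0: A[i]=4<=B[j]=5 take 4, i++
i=2 j=0: A[i]=12>B[j]=5 take 5, j++
i=2 j=1: A[i]=12>B[j]=10 take 10, j++
i=2 j=2: A[i]=12<=B[j]=16 take 12, i++
i=3 j=2: A[i]=13<=B[j]=16 take 13, i++
i=4 j=2: A[i]=23>B[j]=16 take 16, j++
i=4 j=3: A[i]=23>B[j]=20 take 20, j++
i=4 j=4: A[i]=23<=B[j]=28 take 23, i++
i=5 j=4: A[i]=36>B[j]=28 take 28, j++

j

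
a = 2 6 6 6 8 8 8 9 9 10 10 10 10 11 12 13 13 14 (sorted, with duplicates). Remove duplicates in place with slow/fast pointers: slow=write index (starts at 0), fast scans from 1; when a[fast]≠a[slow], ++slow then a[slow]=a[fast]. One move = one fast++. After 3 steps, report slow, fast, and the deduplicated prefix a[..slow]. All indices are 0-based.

(s=0,f=1) a[fast]=6≠a[slow]=2 write a[1]=6 → slow++,fast++
(s=1,f=2) a[fast]=6=a[slow] dup → fast++
(s=1,f=3) a[fast]=6=a[slow] dup → fast++

slow=1, fast=4, prefix=[2, 6]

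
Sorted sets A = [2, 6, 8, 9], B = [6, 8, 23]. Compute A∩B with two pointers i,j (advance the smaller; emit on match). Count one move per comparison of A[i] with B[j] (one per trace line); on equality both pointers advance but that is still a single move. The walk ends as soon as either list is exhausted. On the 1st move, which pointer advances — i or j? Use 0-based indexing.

i

[i=0,j=0] 2<6 → i++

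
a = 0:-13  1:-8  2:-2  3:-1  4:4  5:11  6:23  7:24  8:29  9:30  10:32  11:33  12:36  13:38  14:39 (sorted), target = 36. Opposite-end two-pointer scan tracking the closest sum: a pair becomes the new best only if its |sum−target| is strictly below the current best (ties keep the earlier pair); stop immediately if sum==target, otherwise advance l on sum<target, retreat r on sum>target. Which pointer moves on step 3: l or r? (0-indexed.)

r

[0,14] -13+39=26 d=10 * → l++
[1,14] -8+39=31 d=5 * → l++
[2,14] -2+39=37 d=1 * → r--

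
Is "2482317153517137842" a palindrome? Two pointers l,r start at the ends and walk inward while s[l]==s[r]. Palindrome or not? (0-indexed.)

not a palindrome (mismatch at 3,15)

l=0 r=18: '2'=='2', l++,r--
l=1 r=17: '4'=='4', l++,r--
l=2 r=16: '8'=='8', l++,r--
l=3 r=15: '2'!='7', stop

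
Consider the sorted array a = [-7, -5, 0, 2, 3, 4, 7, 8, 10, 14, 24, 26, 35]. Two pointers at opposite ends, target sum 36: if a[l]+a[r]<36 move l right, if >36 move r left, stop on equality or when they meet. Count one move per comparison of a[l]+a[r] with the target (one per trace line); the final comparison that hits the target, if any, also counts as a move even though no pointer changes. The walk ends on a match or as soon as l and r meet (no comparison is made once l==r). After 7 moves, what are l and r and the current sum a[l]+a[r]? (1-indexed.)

[1,13] -7+35=28 <36 → l++
[2,13] -5+35=30 <36 → l++
[3,13] 0+35=35 <36 → l++
[4,13] 2+35=37 >36 → r--
[4,12] 2+26=28 <36 → l++
[5,12] 3+26=29 <36 → l++
[6,12] 4+26=30 <36 → l++

l=7, r=12, sum=33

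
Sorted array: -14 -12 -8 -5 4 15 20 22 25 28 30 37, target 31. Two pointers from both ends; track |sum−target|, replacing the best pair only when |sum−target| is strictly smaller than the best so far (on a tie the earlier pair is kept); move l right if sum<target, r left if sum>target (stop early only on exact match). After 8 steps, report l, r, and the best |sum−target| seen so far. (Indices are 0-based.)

l=0 r=11: -14+37=23 d=8 *, l++
l=1 r=11: -12+37=25 d=6 *, l++
l=2 r=11: -8+37=29 d=2 *, l++
l=3 r=11: -5+37=32 d=1 *, r--
l=3 r=10: -5+30=25 d=6, l++
l=4 r=10: 4+30=34 d=3, r--
l=4 r=9: 4+28=32 d=1, r--
l=4 r=8: 4+25=29 d=2, l++

l=5, r=8, best |Δ|=1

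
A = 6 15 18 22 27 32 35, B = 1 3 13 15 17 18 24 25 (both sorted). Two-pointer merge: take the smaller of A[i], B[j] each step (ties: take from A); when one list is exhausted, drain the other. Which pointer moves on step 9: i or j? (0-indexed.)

j

[i=0,j=0] A[i]=6>B[j]=1 take 1 → j++
[i=0,j=1] A[i]=6>B[j]=3 take 3 → j++
[i=0,j=2] A[i]=6<=B[j]=13 take 6 → i++
[i=1,j=2] A[i]=15>B[j]=13 take 13 → j++
[i=1,j=3] A[i]=15<=B[j]=15 take 15 → i++
[i=2,j=3] A[i]=18>B[j]=15 take 15 → j++
[i=2,j=4] A[i]=18>B[j]=17 take 17 → j++
[i=2,j=5] A[i]=18<=B[j]=18 take 18 → i++
[i=3,j=5] A[i]=22>B[j]=18 take 18 → j++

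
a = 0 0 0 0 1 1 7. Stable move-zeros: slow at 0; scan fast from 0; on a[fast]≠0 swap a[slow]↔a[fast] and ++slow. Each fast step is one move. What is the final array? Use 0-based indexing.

(s=0,f=0) a[fast]=0 → fast++
(s=0,f=1) a[fast]=0 → fast++
(s=0,f=2) a[fast]=0 → fast++
(s=0,f=3) a[fast]=0 → fast++
(s=0,f=4) a[fast]=1≠0 swap→a[0]=1 → slow++,fast++
(s=1,f=5) a[fast]=1≠0 swap→a[1]=1 → slow++,fast++
(s=2,f=6) a[fast]=7≠0 swap→a[2]=7 → slow++,fast++

[1, 1, 7, 0, 0, 0, 0]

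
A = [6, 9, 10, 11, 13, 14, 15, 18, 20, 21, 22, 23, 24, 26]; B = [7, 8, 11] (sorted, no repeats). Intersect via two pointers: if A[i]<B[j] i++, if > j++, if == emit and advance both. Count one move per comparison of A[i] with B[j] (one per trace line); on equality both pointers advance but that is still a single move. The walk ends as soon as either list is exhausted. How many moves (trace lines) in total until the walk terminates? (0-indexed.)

i=0 j=0: 6<7, i++
i=1 j=0: 9>7, j++
i=1 j=1: 9>8, j++
i=1 j=2: 9<11, i++
i=2 j=2: 10<11, i++
i=3 j=2: 11==11 emit, i++,j++

6 moves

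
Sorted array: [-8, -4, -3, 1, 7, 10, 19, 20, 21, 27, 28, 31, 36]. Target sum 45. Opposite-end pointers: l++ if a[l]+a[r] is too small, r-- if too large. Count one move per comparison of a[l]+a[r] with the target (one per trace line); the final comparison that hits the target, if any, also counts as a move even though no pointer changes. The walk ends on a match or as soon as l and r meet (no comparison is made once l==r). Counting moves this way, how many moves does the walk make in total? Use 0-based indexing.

12 moves

l=0 r=12: -8+36=28 <45, l++
l=1 r=12: -4+36=32 <45, l++
l=2 r=12: -3+36=33 <45, l++
l=3 r=12: 1+36=37 <45, l++
l=4 r=12: 7+36=43 <45, l++
l=5 r=12: 10+36=46 >45, r--
l=5 r=11: 10+31=41 <45, l++
l=6 r=11: 19+31=50 >45, r--
l=6 r=10: 19+28=47 >45, r--
l=6 r=9: 19+27=46 >45, r--
l=6 r=8: 19+21=40 <45, l++
l=7 r=8: 20+21=41 <45, l++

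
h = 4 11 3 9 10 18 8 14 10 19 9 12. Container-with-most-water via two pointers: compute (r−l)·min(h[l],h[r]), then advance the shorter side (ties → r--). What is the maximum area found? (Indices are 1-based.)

max area = 110

l=1 r=12: min(4,12)*11=44 best=44 *, l++
l=2 r=12: min(11,12)*10=110 best=110 *, l++
l=3 r=12: min(3,12)*9=27 best=110, l++
l=4 r=12: min(9,12)*8=72 best=110, l++
l=5 r=12: min(10,12)*7=70 best=110, l++
l=6 r=12: min(18,12)*6=72 best=110, r--
l=6 r=11: min(18,9)*5=45 best=110, r--
l=6 r=10: min(18,19)*4=72 best=110, l++
l=7 r=10: min(8,19)*3=24 best=110, l++
l=8 r=10: min(14,19)*2=28 best=110, l++
l=9 r=10: min(10,19)*1=10 best=110, l++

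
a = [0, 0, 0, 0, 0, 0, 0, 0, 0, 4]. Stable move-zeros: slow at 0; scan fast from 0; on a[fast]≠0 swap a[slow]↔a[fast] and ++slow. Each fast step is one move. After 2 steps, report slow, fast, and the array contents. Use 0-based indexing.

slow=0, fast=2, a=[0, 0, 0, 0, 0, 0, 0, 0, 0, 4]

(s=0,f=0) a[fast]=0 → fast++
(s=0,f=1) a[fast]=0 → fast++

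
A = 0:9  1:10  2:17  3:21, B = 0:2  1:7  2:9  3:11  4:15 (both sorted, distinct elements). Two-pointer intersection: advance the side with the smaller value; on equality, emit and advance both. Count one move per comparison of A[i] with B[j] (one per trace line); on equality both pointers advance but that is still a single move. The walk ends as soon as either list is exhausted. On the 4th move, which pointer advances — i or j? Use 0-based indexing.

i=0 j=0: 9>2, j++
i=0 j=1: 9>7, j++
i=0 j=2: 9==9 emit, i++,j++
i=1 j=3: 10<11, i++

i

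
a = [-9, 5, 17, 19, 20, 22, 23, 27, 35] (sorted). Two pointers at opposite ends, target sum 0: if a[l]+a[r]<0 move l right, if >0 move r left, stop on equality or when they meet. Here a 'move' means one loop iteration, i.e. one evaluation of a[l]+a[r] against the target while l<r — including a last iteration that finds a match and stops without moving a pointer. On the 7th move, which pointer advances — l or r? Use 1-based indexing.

l=1 r=9: -9+35=26 >0, r--
l=1 r=8: -9+27=18 >0, r--
l=1 r=7: -9+23=14 >0, r--
l=1 r=6: -9+22=13 >0, r--
l=1 r=5: -9+20=11 >0, r--
l=1 r=4: -9+19=10 >0, r--
l=1 r=3: -9+17=8 >0, r--

r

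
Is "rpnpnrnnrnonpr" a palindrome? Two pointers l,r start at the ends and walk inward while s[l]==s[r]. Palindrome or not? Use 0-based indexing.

l=0 r=13: 'r'=='r', l++,r--
l=1 r=12: 'p'=='p', l++,r--
l=2 r=11: 'n'=='n', l++,r--
l=3 r=10: 'p'!='o', stop

not a palindrome (mismatch at 3,10)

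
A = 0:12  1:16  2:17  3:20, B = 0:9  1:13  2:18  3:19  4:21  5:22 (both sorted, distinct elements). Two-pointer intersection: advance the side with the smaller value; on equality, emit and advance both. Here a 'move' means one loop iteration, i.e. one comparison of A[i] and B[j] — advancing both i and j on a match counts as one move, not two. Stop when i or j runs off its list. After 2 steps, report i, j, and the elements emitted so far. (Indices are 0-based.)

i=0 j=0: 12>9, j++
i=0 j=1: 12<13, i++

i=1, j=1, emitted=[]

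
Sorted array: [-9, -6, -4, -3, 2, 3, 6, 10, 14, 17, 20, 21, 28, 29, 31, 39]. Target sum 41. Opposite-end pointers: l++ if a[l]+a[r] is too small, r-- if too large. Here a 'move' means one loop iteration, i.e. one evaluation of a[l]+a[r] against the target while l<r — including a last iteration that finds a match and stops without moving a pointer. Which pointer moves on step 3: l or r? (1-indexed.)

l=1 r=16: -9+39=30 <41, l++
l=2 r=16: -6+39=33 <41, l++
l=3 r=16: -4+39=35 <41, l++

l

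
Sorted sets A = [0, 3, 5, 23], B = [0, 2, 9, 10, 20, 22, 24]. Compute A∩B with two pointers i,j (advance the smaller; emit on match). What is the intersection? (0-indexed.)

intersection = [0]

[i=0,j=0] 0==0 emit → i++,j++
[i=1,j=1] 3>2 → j++
[i=1,j=2] 3<9 → i++
[i=2,j=2] 5<9 → i++
[i=3,j=2] 23>9 → j++
[i=3,j=3] 23>10 → j++
[i=3,j=4] 23>20 → j++
[i=3,j=5] 23>22 → j++
[i=3,j=6] 23<24 → i++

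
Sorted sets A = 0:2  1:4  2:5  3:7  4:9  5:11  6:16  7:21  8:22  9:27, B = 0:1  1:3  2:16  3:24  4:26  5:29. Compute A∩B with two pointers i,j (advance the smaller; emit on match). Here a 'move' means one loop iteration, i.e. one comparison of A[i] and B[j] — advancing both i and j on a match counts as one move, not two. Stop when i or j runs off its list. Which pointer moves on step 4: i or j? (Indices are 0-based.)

i=0 j=0: 2>1, j++
i=0 j=1: 2<3, i++
i=1 j=1: 4>3, j++
i=1 j=2: 4<16, i++

i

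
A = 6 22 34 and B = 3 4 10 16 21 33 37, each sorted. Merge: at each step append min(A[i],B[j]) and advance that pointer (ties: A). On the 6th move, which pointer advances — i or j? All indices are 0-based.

i=0 j=0: A[i]=6>B[j]=3 take 3, j++
i=0 j=1: A[i]=6>B[j]=4 take 4, j++
i=0 j=2: A[i]=6<=B[j]=10 take 6, i++
i=1 j=2: A[i]=22>B[j]=10 take 10, j++
i=1 j=3: A[i]=22>B[j]=16 take 16, j++
i=1 j=4: A[i]=22>B[j]=21 take 21, j++

j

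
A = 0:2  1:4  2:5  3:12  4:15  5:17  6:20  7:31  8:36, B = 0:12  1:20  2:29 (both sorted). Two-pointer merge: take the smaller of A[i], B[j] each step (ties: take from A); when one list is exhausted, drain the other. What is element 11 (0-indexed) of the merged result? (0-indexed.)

merged[11] = 36

[i=0,j=0] A[i]=2<=B[j]=12 take 2 → i++
[i=1,j=0] A[i]=4<=B[j]=12 take 4 → i++
[i=2,j=0] A[i]=5<=B[j]=12 take 5 → i++
[i=3,j=0] A[i]=12<=B[j]=12 take 12 → i++
[i=4,j=0] A[i]=15>B[j]=12 take 12 → j++
[i=4,j=1] A[i]=15<=B[j]=20 take 15 → i++
[i=5,j=1] A[i]=17<=B[j]=20 take 17 → i++
[i=6,j=1] A[i]=20<=B[j]=20 take 20 → i++
[i=7,j=1] A[i]=31>B[j]=20 take 20 → j++
[i=7,j=2] A[i]=31>B[j]=29 take 29 → j++
[i=7,j=3] B done, take A[i]=31 → i++
[i=8,j=3] B done, take A[i]=36 → i++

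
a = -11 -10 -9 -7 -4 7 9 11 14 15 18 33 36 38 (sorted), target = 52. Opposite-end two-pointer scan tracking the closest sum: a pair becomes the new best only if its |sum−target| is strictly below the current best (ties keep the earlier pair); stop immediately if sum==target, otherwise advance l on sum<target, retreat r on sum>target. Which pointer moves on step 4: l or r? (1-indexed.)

l

[1,14] -11+38=27 d=25 * → l++
[2,14] -10+38=28 d=24 * → l++
[3,14] -9+38=29 d=23 * → l++
[4,14] -7+38=31 d=21 * → l++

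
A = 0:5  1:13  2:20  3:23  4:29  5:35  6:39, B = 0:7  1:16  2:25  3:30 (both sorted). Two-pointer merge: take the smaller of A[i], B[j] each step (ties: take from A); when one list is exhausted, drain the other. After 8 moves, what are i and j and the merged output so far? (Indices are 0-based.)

i=5, j=3, merged so far=[5, 7, 13, 16, 20, 23, 25, 29]

[i=0,j=0] A[i]=5<=B[j]=7 take 5 → i++
[i=1,j=0] A[i]=13>B[j]=7 take 7 → j++
[i=1,j=1] A[i]=13<=B[j]=16 take 13 → i++
[i=2,j=1] A[i]=20>B[j]=16 take 16 → j++
[i=2,j=2] A[i]=20<=B[j]=25 take 20 → i++
[i=3,j=2] A[i]=23<=B[j]=25 take 23 → i++
[i=4,j=2] A[i]=29>B[j]=25 take 25 → j++
[i=4,j=3] A[i]=29<=B[j]=30 take 29 → i++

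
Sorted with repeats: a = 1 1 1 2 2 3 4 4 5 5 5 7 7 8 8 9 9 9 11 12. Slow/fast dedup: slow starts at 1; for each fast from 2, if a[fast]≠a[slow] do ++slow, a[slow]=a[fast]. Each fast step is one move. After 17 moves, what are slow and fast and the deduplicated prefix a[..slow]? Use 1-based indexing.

(s=1,f=2) a[fast]=1=a[slow] dup → fast++
(s=1,f=3) a[fast]=1=a[slow] dup → fast++
(s=1,f=4) a[fast]=2≠a[slow]=1 write a[2]=2 → slow++,fast++
(s=2,f=5) a[fast]=2=a[slow] dup → fast++
(s=2,f=6) a[fast]=3≠a[slow]=2 write a[3]=3 → slow++,fast++
(s=3,f=7) a[fast]=4≠a[slow]=3 write a[4]=4 → slow++,fast++
(s=4,f=8) a[fast]=4=a[slow] dup → fast++
(s=4,f=9) a[fast]=5≠a[slow]=4 write a[5]=5 → slow++,fast++
(s=5,f=10) a[fast]=5=a[slow] dup → fast++
(s=5,f=11) a[fast]=5=a[slow] dup → fast++
(s=5,f=12) a[fast]=7≠a[slow]=5 write a[6]=7 → slow++,fast++
(s=6,f=13) a[fast]=7=a[slow] dup → fast++
(s=6,f=14) a[fast]=8≠a[slow]=7 write a[7]=8 → slow++,fast++
(s=7,f=15) a[fast]=8=a[slow] dup → fast++
(s=7,f=16) a[fast]=9≠a[slow]=8 write a[8]=9 → slow++,fast++
(s=8,f=17) a[fast]=9=a[slow] dup → fast++
(s=8,f=18) a[fast]=9=a[slow] dup → fast++

slow=8, fast=19, prefix=[1, 2, 3, 4, 5, 7, 8, 9]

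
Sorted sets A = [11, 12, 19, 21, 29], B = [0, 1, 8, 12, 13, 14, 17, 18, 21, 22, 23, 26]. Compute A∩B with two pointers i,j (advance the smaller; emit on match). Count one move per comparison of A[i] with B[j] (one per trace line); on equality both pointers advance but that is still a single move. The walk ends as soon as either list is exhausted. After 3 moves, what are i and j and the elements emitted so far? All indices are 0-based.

i=0, j=3, emitted=[]

[i=0,j=0] 11>0 → j++
[i=0,j=1] 11>1 → j++
[i=0,j=2] 11>8 → j++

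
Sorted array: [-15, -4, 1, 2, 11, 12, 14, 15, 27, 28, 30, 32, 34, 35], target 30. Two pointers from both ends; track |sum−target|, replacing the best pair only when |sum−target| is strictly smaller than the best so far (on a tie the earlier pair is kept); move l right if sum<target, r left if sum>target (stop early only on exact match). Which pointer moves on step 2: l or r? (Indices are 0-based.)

l=0 r=13: -15+35=20 d=10 *, l++
l=1 r=13: -4+35=31 d=1 *, r--

r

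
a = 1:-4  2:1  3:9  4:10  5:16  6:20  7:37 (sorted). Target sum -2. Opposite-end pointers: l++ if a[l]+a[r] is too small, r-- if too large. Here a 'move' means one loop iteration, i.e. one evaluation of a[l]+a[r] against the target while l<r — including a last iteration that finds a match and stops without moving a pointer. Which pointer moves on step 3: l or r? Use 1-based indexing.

[1,7] -4+37=33 >-2 → r--
[1,6] -4+20=16 >-2 → r--
[1,5] -4+16=12 >-2 → r--

r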